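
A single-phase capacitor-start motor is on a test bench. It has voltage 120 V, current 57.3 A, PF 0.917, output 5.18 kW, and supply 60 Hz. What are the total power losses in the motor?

1130 W

P_in = V·I·cosφ = 120×57.3×0.917 = 6305 W
P_out = 5180 W
Losses = P_in − P_out = 6305 − 5180 = 1125 W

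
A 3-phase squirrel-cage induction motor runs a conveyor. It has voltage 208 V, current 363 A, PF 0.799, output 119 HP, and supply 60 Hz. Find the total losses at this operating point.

15.7 kW

P_in = √3·V·I·cosφ = 1.732×208×363×0.799 = 104488 W
P_out = 119×746 = 88774 W
Losses = P_in − P_out = 104488 − 88774 = 15714 W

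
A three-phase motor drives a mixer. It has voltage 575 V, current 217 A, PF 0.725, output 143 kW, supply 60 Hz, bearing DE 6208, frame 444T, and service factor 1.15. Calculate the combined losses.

P_in = √3·V·I·cosφ = 1.732×575×217×0.725 = 156680 W
P_out = 143000 W
Losses = P_in − P_out = 156680 − 143000 = 13680 W

13.7 kW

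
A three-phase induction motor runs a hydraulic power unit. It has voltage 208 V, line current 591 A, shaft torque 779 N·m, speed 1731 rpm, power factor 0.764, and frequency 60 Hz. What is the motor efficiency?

ω = 2π × 1731/60 = 181.3 rad/s; P_out = τω = 779 × 181.3 = 141233 W
P_in = √3·V_L·I_L·cosφ = 1.732 × 208 × 591 × 0.764 = 162664 W
η = P_out / P_in = 141233 / 162664 = 0.868 = 86.8%

86.8 %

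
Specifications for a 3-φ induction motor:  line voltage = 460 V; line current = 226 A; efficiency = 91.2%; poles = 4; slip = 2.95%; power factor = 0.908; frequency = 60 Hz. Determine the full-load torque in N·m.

815 N·m

P_in = √3·V·I·cosφ = 1.732 × 460 × 226 × 0.908 = 163493 W
P_out = η·P_in = 0.912 × 163493 = 149106 W
n_s = 120×60/4 = 1800 rpm; n = 1800×(1−0.0295) = 1747 rpm
ω = 2π×1747/60 = 182.9 rad/s
τ = P_out/ω = 149106/182.9 = 815 N·m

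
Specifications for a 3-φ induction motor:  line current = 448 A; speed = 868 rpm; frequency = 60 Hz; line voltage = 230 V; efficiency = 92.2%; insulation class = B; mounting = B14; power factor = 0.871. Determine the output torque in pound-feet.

1160 lb·ft

P_in = √3·V·I·cosφ = 1.732 × 230 × 448 × 0.871 = 155443 W
P_out = η·P_in = 0.922 × 155443 = 143318 W
n = 868 rpm
ω = 2π×868/60 = 90.9 rad/s
τ = P_out/ω = 143318/90.9 = 1577 N·m
In lb·ft: 1577/1.356 = 1160 lb·ft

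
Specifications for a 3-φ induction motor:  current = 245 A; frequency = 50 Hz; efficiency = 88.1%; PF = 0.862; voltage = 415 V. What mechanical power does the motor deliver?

134 kW

P_in = √3·V·I·cosφ = 1.732 × 415 × 245 × 0.862 = 151799 W
P_out = η·P_in = 0.881 × 151799 = 133735 W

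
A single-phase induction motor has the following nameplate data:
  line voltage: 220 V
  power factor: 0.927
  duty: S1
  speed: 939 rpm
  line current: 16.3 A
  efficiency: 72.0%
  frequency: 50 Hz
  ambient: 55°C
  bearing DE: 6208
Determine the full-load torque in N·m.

24.3 N·m

P_in = V·I·cosφ = 220 × 16.3 × 0.927 = 3324 W
P_out = η·P_in = 0.72 × 3324 = 2393 W
n = 939 rpm
ω = 2π×939/60 = 98.33 rad/s
τ = P_out/ω = 2393/98.33 = 24.3 N·m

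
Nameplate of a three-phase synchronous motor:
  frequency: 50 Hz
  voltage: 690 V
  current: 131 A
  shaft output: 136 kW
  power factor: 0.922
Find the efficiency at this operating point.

94.2 %

P_out = 136 kW = 136000 W
P_in = √3·V_L·I_L·cosφ = 1.732 × 690 × 131 × 0.922 = 144344 W
η = P_out / P_in = 136000 / 144344 = 0.942 = 94.2%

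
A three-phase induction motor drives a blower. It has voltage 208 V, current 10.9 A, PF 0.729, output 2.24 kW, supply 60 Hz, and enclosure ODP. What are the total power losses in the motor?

623 W

P_in = √3·V·I·cosφ = 1.732×208×10.9×0.729 = 2863 W
P_out = 2240 W
Losses = P_in − P_out = 2863 − 2240 = 623 W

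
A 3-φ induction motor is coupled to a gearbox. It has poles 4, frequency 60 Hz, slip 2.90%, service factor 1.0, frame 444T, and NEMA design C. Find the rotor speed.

n_s = 120f/p = 120×60/4 = 1800 rpm
n = n_s(1 − s) = 1800 × (1 − 0.029) = 1748 rpm

1748 rpm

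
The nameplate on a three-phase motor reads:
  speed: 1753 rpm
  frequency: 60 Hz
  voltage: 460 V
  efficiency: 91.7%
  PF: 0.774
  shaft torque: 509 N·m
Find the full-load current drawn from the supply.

ω = 2π×1753/60 = 183.6 rad/s; P_out = τω = 509 × 183.6 = 93452 W
P_in = P_out / η = 93452 / 0.917 = 101911 W
I_L = P_in / (√3·V_L·cosφ) = 101911 / (1.732 × 460 × 0.774) = 165 A

165 A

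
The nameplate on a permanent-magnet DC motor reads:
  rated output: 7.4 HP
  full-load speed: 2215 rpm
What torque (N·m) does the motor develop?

23.8 N·m

P_out = 7.4 × 746 = 5520 W
ω = 2π × 2215/60 = 232 rad/s
τ = P_out/ω = 5520/232 = 23.8 N·m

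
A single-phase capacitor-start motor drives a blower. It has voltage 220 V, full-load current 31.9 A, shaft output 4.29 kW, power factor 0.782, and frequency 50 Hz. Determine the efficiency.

P_out = 4.29 kW = 4290 W
P_in = V·I·cosφ = 220 × 31.9 × 0.782 = 5488 W
η = P_out / P_in = 4290 / 5488 = 0.782 = 78.2%

78.2 %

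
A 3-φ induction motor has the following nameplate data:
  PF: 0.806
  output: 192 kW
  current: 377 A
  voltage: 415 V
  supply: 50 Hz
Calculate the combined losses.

P_in = √3·V·I·cosφ = 1.732×415×377×0.806 = 218410 W
P_out = 192000 W
Losses = P_in − P_out = 218410 − 192000 = 26410 W

26400 W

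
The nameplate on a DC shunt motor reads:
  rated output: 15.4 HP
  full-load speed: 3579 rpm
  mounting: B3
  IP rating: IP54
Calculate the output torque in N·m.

P_out = 15.4 × 746 = 11488 W
ω = 2π × 3579/60 = 374.8 rad/s
τ = P_out/ω = 11488/374.8 = 30.7 N·m

30.7 N·m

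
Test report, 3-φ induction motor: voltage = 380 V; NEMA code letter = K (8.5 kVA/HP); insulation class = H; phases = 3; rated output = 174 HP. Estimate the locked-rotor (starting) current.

S_LR = 8.5 × 174 = 1479 kVA
I_LR = S_LR/(√3·V_L) = 1479000/(1.732×380) = 2250 A

2250 A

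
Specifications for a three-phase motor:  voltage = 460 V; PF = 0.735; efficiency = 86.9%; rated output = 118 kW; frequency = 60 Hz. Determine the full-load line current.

232 A

P_out = 118 kW = 118000 W
P_in = P_out / η = 118000 / 0.869 = 135788 W
I_L = P_in / (√3·V_L·cosφ) = 135788 / (1.732 × 460 × 0.735) = 232 A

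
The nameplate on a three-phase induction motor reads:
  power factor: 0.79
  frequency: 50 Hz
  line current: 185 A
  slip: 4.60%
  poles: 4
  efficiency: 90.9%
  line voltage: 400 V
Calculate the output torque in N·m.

P_in = √3·V·I·cosφ = 1.732 × 400 × 185 × 0.79 = 101253 W
P_out = η·P_in = 0.909 × 101253 = 92039 W
n_s = 120×50/4 = 1500 rpm; n = 1500×(1−0.046) = 1431 rpm
ω = 2π×1431/60 = 149.9 rad/s
τ = P_out/ω = 92039/149.9 = 614 N·m

614 N·m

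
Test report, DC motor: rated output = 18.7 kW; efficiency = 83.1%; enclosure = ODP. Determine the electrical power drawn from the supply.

22.5 kW

P_out = 18700 W
P_in = P_out/η = 18700/0.831 = 22503 W = 22.5 kW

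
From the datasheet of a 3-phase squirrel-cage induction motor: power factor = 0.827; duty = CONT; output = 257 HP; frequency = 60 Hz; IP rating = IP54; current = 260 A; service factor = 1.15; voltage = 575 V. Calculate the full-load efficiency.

89.5 %

P_out = 257 × 746 = 191722 W
P_in = √3·V_L·I_L·cosφ = 1.732 × 575 × 260 × 0.827 = 214138 W
η = P_out / P_in = 191722 / 214138 = 0.895 = 89.5%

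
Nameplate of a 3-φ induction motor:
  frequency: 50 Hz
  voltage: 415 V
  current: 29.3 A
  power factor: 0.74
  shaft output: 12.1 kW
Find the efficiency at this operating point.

P_out = 12.1 kW = 12100 W
P_in = √3·V_L·I_L·cosφ = 1.732 × 415 × 29.3 × 0.74 = 15585 W
η = P_out / P_in = 12100 / 15585 = 0.776 = 77.6%

77.6 %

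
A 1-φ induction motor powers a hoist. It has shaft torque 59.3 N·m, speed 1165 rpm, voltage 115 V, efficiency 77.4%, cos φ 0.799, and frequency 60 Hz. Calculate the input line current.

ω = 2π×1165/60 = 122 rad/s; P_out = τω = 59.3 × 122 = 7235 W
P_in = P_out / η = 7235 / 0.774 = 9348 W
I = P_in / (V·cosφ) = 9348 / (115 × 0.799) = 102 A

102 A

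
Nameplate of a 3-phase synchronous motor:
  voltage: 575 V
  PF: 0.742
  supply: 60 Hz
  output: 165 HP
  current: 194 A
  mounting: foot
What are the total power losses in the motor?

P_in = √3·V·I·cosφ = 1.732×575×194×0.742 = 143358 W
P_out = 165×746 = 123090 W
Losses = P_in − P_out = 143358 − 123090 = 20268 W

20300 W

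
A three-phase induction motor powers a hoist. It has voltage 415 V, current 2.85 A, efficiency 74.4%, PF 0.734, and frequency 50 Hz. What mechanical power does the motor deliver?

1.12 kW

P_in = √3·V·I·cosφ = 1.732 × 415 × 2.85 × 0.734 = 1504 W
P_out = η·P_in = 0.744 × 1504 = 1119 W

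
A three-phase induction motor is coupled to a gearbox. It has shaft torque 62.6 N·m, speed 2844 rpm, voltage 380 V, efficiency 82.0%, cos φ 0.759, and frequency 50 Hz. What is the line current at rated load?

45.5 A

ω = 2π×2844/60 = 297.8 rad/s; P_out = τω = 62.6 × 297.8 = 18642 W
P_in = P_out / η = 18642 / 0.820 = 22734 W
I_L = P_in / (√3·V_L·cosφ) = 22734 / (1.732 × 380 × 0.759) = 45.5 A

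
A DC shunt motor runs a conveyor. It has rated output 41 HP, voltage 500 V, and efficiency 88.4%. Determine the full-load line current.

69.2 A

P_out = 41 × 746 = 30586 W
P_in = P_out / η = 30586 / 0.884 = 34600 W
I = P_in / V = 34600 / 500 = 69.2 A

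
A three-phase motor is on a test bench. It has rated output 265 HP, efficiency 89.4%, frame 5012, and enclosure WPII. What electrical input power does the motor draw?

221 kW

P_out = 265 × 746 = 197690 W
P_in = P_out/η = 197690/0.894 = 221130 W = 221 kW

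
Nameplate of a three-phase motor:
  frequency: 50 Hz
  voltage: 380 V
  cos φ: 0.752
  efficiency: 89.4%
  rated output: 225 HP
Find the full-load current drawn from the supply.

379 A

P_out = 225 × 746 = 167850 W
P_in = P_out / η = 167850 / 0.894 = 187752 W
I_L = P_in / (√3·V_L·cosφ) = 187752 / (1.732 × 380 × 0.752) = 379 A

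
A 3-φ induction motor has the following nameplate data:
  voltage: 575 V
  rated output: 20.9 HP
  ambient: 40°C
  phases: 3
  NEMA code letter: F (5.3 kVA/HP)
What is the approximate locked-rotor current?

111 A

S_LR = 5.3 × 20.9 = 110.77 kVA
I_LR = S_LR/(√3·V_L) = 110770/(1.732×575) = 111 A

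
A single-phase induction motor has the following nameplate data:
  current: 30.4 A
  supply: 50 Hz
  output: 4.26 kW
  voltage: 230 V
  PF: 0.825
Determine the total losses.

P_in = V·I·cosφ = 230×30.4×0.825 = 5768 W
P_out = 4260 W
Losses = P_in − P_out = 5768 − 4260 = 1508 W

1.51 kW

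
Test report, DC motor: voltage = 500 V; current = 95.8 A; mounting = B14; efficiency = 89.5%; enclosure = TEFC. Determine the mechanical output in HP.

57.5 HP

P_in = V·I = 500 × 95.8 = 47900 W
P_out = η·P_in = 0.895 × 47900 = 42871 W
= 42871/746 = 57.5 HP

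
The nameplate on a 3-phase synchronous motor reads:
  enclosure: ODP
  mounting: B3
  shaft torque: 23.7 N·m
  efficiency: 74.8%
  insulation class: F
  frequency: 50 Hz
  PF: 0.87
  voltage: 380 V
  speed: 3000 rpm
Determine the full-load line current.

17.4 A

ω = 2π×3000/60 = 314.2 rad/s; P_out = τω = 23.7 × 314.2 = 7447 W
P_in = P_out / η = 7447 / 0.748 = 9956 W
I_L = P_in / (√3·V_L·cosφ) = 9956 / (1.732 × 380 × 0.87) = 17.4 A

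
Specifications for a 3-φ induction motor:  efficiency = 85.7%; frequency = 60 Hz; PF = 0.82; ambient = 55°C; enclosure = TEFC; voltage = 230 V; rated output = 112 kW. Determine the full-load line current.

P_out = 112 kW = 112000 W
P_in = P_out / η = 112000 / 0.857 = 130688 W
I_L = P_in / (√3·V_L·cosφ) = 130688 / (1.732 × 230 × 0.82) = 400 A

400 A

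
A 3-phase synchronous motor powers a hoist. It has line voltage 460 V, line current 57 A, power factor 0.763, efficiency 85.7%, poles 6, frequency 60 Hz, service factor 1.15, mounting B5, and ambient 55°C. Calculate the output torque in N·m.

236 N·m

P_in = √3·V·I·cosφ = 1.732 × 460 × 57 × 0.763 = 34650 W
P_out = η·P_in = 0.857 × 34650 = 29695 W
n = n_s = 120×60/6 = 1200 rpm (synchronous)
ω = 2π×1200/60 = 125.7 rad/s
τ = P_out/ω = 29695/125.7 = 236 N·m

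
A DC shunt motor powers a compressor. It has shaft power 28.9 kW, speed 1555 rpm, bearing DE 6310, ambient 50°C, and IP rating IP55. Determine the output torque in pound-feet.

131 lb·ft

ω = 2π × 1555/60 = 162.8 rad/s
τ = P/ω = 28900/162.8 = 177.5 N·m
In lb·ft: 177.5/1.356 = 131 lb·ft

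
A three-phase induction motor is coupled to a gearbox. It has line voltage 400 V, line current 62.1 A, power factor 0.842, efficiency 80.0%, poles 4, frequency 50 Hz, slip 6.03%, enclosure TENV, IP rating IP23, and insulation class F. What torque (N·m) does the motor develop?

P_in = √3·V·I·cosφ = 1.732 × 400 × 62.1 × 0.842 = 36225 W
P_out = η·P_in = 0.8 × 36225 = 28980 W
n_s = 120×50/4 = 1500 rpm; n = 1500×(1−0.0603) = 1410 rpm
ω = 2π×1410/60 = 147.7 rad/s
τ = P_out/ω = 28980/147.7 = 196 N·m

196 N·m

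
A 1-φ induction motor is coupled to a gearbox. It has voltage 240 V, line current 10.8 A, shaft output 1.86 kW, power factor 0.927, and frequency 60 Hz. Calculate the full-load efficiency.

P_out = 1.86 kW = 1860 W
P_in = V·I·cosφ = 240 × 10.8 × 0.927 = 2403 W
η = P_out / P_in = 1860 / 2403 = 0.774 = 77.4%

77.4 %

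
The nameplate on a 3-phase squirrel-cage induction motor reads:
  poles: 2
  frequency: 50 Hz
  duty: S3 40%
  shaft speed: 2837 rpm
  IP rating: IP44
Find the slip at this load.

5.4 %

n_s = 120f/p = 120×50/2 = 3000 rpm
s = (n_s − n)/n_s = (3000 − 2837)/3000 = 0.0543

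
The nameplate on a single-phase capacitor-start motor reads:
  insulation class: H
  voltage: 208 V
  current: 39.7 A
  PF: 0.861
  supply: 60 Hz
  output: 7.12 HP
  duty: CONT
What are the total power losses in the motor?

P_in = V·I·cosφ = 208×39.7×0.861 = 7110 W
P_out = 7.12×746 = 5312 W
Losses = P_in − P_out = 7110 − 5312 = 1798 W

1.8 kW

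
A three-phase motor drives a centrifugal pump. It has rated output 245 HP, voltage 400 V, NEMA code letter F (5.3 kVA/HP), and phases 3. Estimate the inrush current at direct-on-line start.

S_LR = 5.3 × 245 = 1298.5 kVA
I_LR = S_LR/(√3·V_L) = 1298500/(1.732×400) = 1870 A

1870 A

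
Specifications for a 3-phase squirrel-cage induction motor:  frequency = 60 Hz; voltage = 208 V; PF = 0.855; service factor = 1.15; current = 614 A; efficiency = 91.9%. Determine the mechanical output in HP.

P_in = √3·V·I·cosφ = 1.732 × 208 × 614 × 0.855 = 189124 W
P_out = η·P_in = 0.919 × 189124 = 173805 W
= 173805/746 = 233 HP

233 HP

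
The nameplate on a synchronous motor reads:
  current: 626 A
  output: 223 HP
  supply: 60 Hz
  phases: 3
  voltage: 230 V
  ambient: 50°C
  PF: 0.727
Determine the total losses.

P_in = √3·V·I·cosφ = 1.732×230×626×0.727 = 181294 W
P_out = 223×746 = 166358 W
Losses = P_in − P_out = 181294 − 166358 = 14936 W

14900 W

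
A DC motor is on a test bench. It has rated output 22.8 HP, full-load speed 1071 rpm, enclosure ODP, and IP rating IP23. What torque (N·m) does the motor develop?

P_out = 22.8 × 746 = 17009 W
ω = 2π × 1071/60 = 112.2 rad/s
τ = P_out/ω = 17009/112.2 = 152 N·m

152 N·m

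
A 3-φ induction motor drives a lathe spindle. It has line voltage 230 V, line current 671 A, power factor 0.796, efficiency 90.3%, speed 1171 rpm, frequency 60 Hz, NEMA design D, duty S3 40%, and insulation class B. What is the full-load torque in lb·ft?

1160 lb·ft

P_in = √3·V·I·cosφ = 1.732 × 230 × 671 × 0.796 = 212770 W
P_out = η·P_in = 0.903 × 212770 = 192131 W
n = 1171 rpm
ω = 2π×1171/60 = 122.6 rad/s
τ = P_out/ω = 192131/122.6 = 1567 N·m
In lb·ft: 1567/1.356 = 1160 lb·ft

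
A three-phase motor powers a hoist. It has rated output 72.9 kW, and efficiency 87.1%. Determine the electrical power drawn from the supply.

83.7 kW

P_out = 72900 W
P_in = P_out/η = 72900/0.871 = 83697 W = 83.7 kW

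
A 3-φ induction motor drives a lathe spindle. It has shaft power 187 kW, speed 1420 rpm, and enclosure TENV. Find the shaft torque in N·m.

ω = 2π × 1420/60 = 148.7 rad/s
τ = P/ω = 187000/148.7 = 1260 N·m

1260 N·m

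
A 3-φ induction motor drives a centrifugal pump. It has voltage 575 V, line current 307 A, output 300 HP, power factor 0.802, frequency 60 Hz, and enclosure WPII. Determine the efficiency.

91.3 %

P_out = 300 × 746 = 223800 W
P_in = √3·V_L·I_L·cosφ = 1.732 × 575 × 307 × 0.802 = 245205 W
η = P_out / P_in = 223800 / 245205 = 0.913 = 91.3%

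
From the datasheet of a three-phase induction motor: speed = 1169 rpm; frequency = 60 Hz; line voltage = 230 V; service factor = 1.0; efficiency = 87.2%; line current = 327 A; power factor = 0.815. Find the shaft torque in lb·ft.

P_in = √3·V·I·cosφ = 1.732 × 230 × 327 × 0.815 = 106165 W
P_out = η·P_in = 0.872 × 106165 = 92576 W
n = 1169 rpm
ω = 2π×1169/60 = 122.4 rad/s
τ = P_out/ω = 92576/122.4 = 756.3 N·m
In lb·ft: 756.3/1.356 = 558 lb·ft

558 lb·ft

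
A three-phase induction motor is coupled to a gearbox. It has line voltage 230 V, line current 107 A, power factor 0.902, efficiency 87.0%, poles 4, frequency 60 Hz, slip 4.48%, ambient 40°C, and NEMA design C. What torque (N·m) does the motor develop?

P_in = √3·V·I·cosφ = 1.732 × 230 × 107 × 0.902 = 38447 W
P_out = η·P_in = 0.87 × 38447 = 33449 W
n_s = 120×60/4 = 1800 rpm; n = 1800×(1−0.0448) = 1719 rpm
ω = 2π×1719/60 = 180 rad/s
τ = P_out/ω = 33449/180 = 186 N·m

186 N·m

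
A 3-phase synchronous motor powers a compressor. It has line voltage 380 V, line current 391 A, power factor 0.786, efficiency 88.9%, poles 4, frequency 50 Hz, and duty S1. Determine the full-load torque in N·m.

1140 N·m

P_in = √3·V·I·cosφ = 1.732 × 380 × 391 × 0.786 = 202270 W
P_out = η·P_in = 0.889 × 202270 = 179818 W
n = n_s = 120×50/4 = 1500 rpm (synchronous)
ω = 2π×1500/60 = 157.1 rad/s
τ = P_out/ω = 179818/157.1 = 1140 N·m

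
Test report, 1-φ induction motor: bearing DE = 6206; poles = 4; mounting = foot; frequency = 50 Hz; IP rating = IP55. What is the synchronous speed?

n_s = 120f/p = 120×50/4 = 1500 rpm

1500 rpm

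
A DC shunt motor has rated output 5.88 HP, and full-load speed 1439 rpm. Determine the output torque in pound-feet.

P_out = 5.88 × 746 = 4386 W
ω = 2π × 1439/60 = 150.7 rad/s
τ = P_out/ω = 4386/150.7 = 29.1 N·m
In lb·ft: 29.1/1.356 = 21.5 lb·ft

21.5 lb·ft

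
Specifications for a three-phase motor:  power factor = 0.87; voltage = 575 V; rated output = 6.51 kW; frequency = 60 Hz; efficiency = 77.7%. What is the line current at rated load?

P_out = 6.51 kW = 6510 W
P_in = P_out / η = 6510 / 0.777 = 8378 W
I_L = P_in / (√3·V_L·cosφ) = 8378 / (1.732 × 575 × 0.87) = 9.67 A

9.67 A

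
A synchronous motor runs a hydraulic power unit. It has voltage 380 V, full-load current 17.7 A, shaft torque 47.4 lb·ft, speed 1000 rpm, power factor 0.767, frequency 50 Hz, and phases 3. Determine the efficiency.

τ = 47.4 lb·ft × 1.356 = 64.27 N·m
ω = 2π × 1000/60 = 104.7 rad/s; P_out = τω = 64.27 × 104.7 = 6729 W
P_in = √3·V_L·I_L·cosφ = 1.732 × 380 × 17.7 × 0.767 = 8935 W
η = P_out / P_in = 6729 / 8935 = 0.753 = 75.3%

75.3 %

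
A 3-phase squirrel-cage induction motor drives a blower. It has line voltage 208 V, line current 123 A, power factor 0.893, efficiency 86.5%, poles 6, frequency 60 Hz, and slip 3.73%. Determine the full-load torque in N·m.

283 N·m

P_in = √3·V·I·cosφ = 1.732 × 208 × 123 × 0.893 = 39570 W
P_out = η·P_in = 0.865 × 39570 = 34228 W
n_s = 120×60/6 = 1200 rpm; n = 1200×(1−0.0373) = 1155 rpm
ω = 2π×1155/60 = 121 rad/s
τ = P_out/ω = 34228/121 = 283 N·m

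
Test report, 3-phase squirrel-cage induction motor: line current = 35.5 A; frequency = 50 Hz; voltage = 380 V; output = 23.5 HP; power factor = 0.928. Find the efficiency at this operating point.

80.9 %

P_out = 23.5 × 746 = 17531 W
P_in = √3·V_L·I_L·cosφ = 1.732 × 380 × 35.5 × 0.928 = 21682 W
η = P_out / P_in = 17531 / 21682 = 0.809 = 80.9%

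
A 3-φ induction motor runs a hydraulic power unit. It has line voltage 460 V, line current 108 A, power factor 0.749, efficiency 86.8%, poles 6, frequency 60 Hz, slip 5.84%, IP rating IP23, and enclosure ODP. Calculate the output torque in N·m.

473 N·m

P_in = √3·V·I·cosφ = 1.732 × 460 × 108 × 0.749 = 64448 W
P_out = η·P_in = 0.868 × 64448 = 55941 W
n_s = 120×60/6 = 1200 rpm; n = 1200×(1−0.0584) = 1130 rpm
ω = 2π×1130/60 = 118.3 rad/s
τ = P_out/ω = 55941/118.3 = 473 N·m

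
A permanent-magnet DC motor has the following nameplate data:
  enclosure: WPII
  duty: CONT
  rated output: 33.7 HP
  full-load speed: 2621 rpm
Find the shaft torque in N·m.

P_out = 33.7 × 746 = 25140 W
ω = 2π × 2621/60 = 274.5 rad/s
τ = P_out/ω = 25140/274.5 = 91.6 N·m

91.6 N·m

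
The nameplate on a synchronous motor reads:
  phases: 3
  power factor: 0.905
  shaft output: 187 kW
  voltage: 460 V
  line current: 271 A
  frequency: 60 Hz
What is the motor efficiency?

P_out = 187 kW = 187000 W
P_in = √3·V_L·I_L·cosφ = 1.732 × 460 × 271 × 0.905 = 195400 W
η = P_out / P_in = 187000 / 195400 = 0.957 = 95.7%

95.7 %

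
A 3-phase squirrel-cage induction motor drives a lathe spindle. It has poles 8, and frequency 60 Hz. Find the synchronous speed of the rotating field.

n_s = 120f/p = 120×60/8 = 900 rpm

900 rpm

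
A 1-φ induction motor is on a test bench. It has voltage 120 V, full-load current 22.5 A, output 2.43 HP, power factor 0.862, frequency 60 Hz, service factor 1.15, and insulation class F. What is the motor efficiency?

P_out = 2.43 × 746 = 1813 W
P_in = V·I·cosφ = 120 × 22.5 × 0.862 = 2327 W
η = P_out / P_in = 1813 / 2327 = 0.779 = 77.9%

77.9 %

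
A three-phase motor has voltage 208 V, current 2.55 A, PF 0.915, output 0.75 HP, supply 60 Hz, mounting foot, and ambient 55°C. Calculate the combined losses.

281 W

P_in = √3·V·I·cosφ = 1.732×208×2.55×0.915 = 841 W
P_out = 0.75×746 = 560 W
Losses = P_in − P_out = 841 − 560 = 281 W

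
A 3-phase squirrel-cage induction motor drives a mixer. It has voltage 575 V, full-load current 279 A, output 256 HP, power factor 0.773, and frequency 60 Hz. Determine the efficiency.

P_out = 256 × 746 = 190976 W
P_in = √3·V_L·I_L·cosφ = 1.732 × 575 × 279 × 0.773 = 214783 W
η = P_out / P_in = 190976 / 214783 = 0.889 = 88.9%

88.9 %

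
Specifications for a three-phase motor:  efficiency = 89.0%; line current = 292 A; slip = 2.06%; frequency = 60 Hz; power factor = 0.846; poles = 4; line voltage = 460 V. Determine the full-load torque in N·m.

P_in = √3·V·I·cosφ = 1.732 × 460 × 292 × 0.846 = 196815 W
P_out = η·P_in = 0.89 × 196815 = 175165 W
n_s = 120×60/4 = 1800 rpm; n = 1800×(1−0.0206) = 1763 rpm
ω = 2π×1763/60 = 184.6 rad/s
τ = P_out/ω = 175165/184.6 = 949 N·m

949 N·m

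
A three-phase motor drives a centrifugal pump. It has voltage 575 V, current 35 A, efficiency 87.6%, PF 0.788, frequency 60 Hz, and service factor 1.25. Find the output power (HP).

32.3 HP

P_in = √3·V·I·cosφ = 1.732 × 575 × 35 × 0.788 = 27467 W
P_out = η·P_in = 0.876 × 27467 = 24061 W
= 24061/746 = 32.3 HP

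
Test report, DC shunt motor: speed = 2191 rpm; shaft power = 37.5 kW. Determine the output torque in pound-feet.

121 lb·ft

ω = 2π × 2191/60 = 229.4 rad/s
τ = P/ω = 37500/229.4 = 163.5 N·m
In lb·ft: 163.5/1.356 = 121 lb·ft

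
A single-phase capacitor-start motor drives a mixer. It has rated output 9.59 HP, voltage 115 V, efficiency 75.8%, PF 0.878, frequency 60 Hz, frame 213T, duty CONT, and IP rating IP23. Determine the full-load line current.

93.5 A

P_out = 9.59 × 746 = 7154 W
P_in = P_out / η = 7154 / 0.758 = 9438 W
I = P_in / (V·cosφ) = 9438 / (115 × 0.878) = 93.5 A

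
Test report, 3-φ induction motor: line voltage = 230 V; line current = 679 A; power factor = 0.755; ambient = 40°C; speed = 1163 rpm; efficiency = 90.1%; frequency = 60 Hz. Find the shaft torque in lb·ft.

1110 lb·ft

P_in = √3·V·I·cosφ = 1.732 × 230 × 679 × 0.755 = 204217 W
P_out = η·P_in = 0.901 × 204217 = 184000 W
n = 1163 rpm
ω = 2π×1163/60 = 121.8 rad/s
τ = P_out/ω = 184000/121.8 = 1511 N·m
In lb·ft: 1511/1.356 = 1110 lb·ft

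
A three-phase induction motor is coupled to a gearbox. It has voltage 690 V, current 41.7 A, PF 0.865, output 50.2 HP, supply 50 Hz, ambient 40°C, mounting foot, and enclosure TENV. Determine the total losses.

5.66 kW

P_in = √3·V·I·cosφ = 1.732×690×41.7×0.865 = 43107 W
P_out = 50.2×746 = 37449 W
Losses = P_in − P_out = 43107 − 37449 = 5658 W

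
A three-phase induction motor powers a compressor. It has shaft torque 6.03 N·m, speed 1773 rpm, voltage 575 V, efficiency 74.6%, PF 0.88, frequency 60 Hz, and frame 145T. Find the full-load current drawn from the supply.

ω = 2π×1773/60 = 185.7 rad/s; P_out = τω = 6.03 × 185.7 = 1120 W
P_in = P_out / η = 1120 / 0.746 = 1501 W
I_L = P_in / (√3·V_L·cosφ) = 1501 / (1.732 × 575 × 0.88) = 1.71 A

1.71 A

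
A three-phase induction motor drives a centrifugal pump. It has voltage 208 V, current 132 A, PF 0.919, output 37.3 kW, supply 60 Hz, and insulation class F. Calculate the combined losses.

6.4 kW

P_in = √3·V·I·cosφ = 1.732×208×132×0.919 = 43702 W
P_out = 37300 W
Losses = P_in − P_out = 43702 − 37300 = 6402 W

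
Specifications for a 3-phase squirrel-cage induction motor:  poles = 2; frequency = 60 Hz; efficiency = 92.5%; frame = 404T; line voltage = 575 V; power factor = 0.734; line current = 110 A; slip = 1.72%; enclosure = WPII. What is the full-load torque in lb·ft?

P_in = √3·V·I·cosφ = 1.732 × 575 × 110 × 0.734 = 80409 W
P_out = η·P_in = 0.925 × 80409 = 74378 W
n_s = 120×60/2 = 3600 rpm; n = 3600×(1−0.0172) = 3538 rpm
ω = 2π×3538/60 = 370.5 rad/s
τ = P_out/ω = 74378/370.5 = 200.8 N·m
In lb·ft: 200.8/1.356 = 148 lb·ft

148 lb·ft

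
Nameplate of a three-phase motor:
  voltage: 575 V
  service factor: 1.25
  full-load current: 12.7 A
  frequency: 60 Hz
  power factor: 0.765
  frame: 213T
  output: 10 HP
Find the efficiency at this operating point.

P_out = 10 × 746 = 7460 W
P_in = √3·V_L·I_L·cosφ = 1.732 × 575 × 12.7 × 0.765 = 9676 W
η = P_out / P_in = 7460 / 9676 = 0.771 = 77.1%

77.1 %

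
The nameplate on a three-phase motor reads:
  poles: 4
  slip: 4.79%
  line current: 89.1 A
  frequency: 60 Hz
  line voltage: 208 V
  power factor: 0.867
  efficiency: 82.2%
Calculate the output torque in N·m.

P_in = √3·V·I·cosφ = 1.732 × 208 × 89.1 × 0.867 = 27830 W
P_out = η·P_in = 0.822 × 27830 = 22876 W
n_s = 120×60/4 = 1800 rpm; n = 1800×(1−0.0479) = 1714 rpm
ω = 2π×1714/60 = 179.5 rad/s
τ = P_out/ω = 22876/179.5 = 127 N·m

127 N·m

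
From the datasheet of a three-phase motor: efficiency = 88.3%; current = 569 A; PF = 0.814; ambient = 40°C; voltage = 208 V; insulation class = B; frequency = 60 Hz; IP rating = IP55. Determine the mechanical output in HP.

P_in = √3·V·I·cosφ = 1.732 × 208 × 569 × 0.814 = 166858 W
P_out = η·P_in = 0.883 × 166858 = 147336 W
= 147336/746 = 198 HP

198 HP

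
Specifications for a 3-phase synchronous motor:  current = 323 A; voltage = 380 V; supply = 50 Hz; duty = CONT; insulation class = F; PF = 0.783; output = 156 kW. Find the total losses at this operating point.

10.5 kW

P_in = √3·V·I·cosφ = 1.732×380×323×0.783 = 166455 W
P_out = 156000 W
Losses = P_in − P_out = 166455 − 156000 = 10455 W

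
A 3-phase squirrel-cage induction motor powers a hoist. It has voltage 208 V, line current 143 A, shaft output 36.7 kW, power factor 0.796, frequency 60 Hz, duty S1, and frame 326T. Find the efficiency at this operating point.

89.5 %

P_out = 36.7 kW = 36700 W
P_in = √3·V_L·I_L·cosφ = 1.732 × 208 × 143 × 0.796 = 41007 W
η = P_out / P_in = 36700 / 41007 = 0.895 = 89.5%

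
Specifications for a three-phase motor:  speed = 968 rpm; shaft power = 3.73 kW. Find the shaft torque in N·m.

36.8 N·m

ω = 2π × 968/60 = 101.4 rad/s
τ = P/ω = 3730/101.4 = 36.8 N·m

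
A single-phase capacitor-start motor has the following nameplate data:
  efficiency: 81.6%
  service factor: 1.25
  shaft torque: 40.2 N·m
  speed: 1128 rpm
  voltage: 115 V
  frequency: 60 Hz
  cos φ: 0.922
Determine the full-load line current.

ω = 2π×1128/60 = 118.1 rad/s; P_out = τω = 40.2 × 118.1 = 4748 W
P_in = P_out / η = 4748 / 0.816 = 5819 W
I = P_in / (V·cosφ) = 5819 / (115 × 0.922) = 54.9 A

54.9 A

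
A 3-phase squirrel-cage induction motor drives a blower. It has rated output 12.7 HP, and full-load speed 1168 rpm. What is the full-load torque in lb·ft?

P_out = 12.7 × 746 = 9474 W
ω = 2π × 1168/60 = 122.3 rad/s
τ = P_out/ω = 9474/122.3 = 77.47 N·m
In lb·ft: 77.47/1.356 = 57.1 lb·ft

57.1 lb·ft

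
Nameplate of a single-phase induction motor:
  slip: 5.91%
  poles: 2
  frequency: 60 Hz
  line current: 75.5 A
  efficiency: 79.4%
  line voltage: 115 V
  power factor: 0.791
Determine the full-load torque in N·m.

15.4 N·m

P_in = V·I·cosφ = 115 × 75.5 × 0.791 = 6868 W
P_out = η·P_in = 0.794 × 6868 = 5453 W
n_s = 120×60/2 = 3600 rpm; n = 3600×(1−0.0591) = 3387 rpm
ω = 2π×3387/60 = 354.7 rad/s
τ = P_out/ω = 5453/354.7 = 15.4 N·m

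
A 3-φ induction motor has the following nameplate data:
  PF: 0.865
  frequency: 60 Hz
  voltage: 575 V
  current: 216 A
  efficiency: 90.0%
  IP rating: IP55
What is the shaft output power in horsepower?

P_in = √3·V·I·cosφ = 1.732 × 575 × 216 × 0.865 = 186074 W
P_out = η·P_in = 0.9 × 186074 = 167467 W
= 167467/746 = 224 HP

224 HP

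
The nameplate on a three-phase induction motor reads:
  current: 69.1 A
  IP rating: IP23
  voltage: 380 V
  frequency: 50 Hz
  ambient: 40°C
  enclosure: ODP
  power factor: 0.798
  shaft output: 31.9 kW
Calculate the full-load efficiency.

87.9 %

P_out = 31.9 kW = 31900 W
P_in = √3·V_L·I_L·cosφ = 1.732 × 380 × 69.1 × 0.798 = 36292 W
η = P_out / P_in = 31900 / 36292 = 0.879 = 87.9%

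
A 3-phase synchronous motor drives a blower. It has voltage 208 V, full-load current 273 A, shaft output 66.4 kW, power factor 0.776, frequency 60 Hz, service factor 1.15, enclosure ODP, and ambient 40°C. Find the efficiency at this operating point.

87.0 %

P_out = 66.4 kW = 66400 W
P_in = √3·V_L·I_L·cosφ = 1.732 × 208 × 273 × 0.776 = 76320 W
η = P_out / P_in = 66400 / 76320 = 0.870 = 87.0%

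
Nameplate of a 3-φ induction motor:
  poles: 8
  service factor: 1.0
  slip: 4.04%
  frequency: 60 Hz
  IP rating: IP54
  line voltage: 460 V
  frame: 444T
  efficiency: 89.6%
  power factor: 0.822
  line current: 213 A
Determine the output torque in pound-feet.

P_in = √3·V·I·cosφ = 1.732 × 460 × 213 × 0.822 = 139495 W
P_out = η·P_in = 0.896 × 139495 = 124988 W
n_s = 120×60/8 = 900 rpm; n = 900×(1−0.0404) = 864 rpm
ω = 2π×864/60 = 90.48 rad/s
τ = P_out/ω = 124988/90.48 = 1381 N·m
In lb·ft: 1381/1.356 = 1020 lb·ft

1020 lb·ft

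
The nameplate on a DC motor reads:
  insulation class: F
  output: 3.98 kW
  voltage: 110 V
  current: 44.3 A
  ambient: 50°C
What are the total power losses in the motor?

P_in = V·I = 110×44.3 = 4873 W
P_out = 3980 W
Losses = P_in − P_out = 4873 − 3980 = 893 W

893 W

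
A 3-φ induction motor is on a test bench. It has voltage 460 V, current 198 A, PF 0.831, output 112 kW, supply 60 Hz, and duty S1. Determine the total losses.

19.1 kW

P_in = √3·V·I·cosφ = 1.732×460×198×0.831 = 131091 W
P_out = 112000 W
Losses = P_in − P_out = 131091 − 112000 = 19091 W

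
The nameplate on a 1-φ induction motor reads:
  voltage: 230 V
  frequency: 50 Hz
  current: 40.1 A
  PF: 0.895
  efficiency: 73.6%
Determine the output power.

P_in = V·I·cosφ = 230 × 40.1 × 0.895 = 8255 W
P_out = η·P_in = 0.736 × 8255 = 6076 W

6.08 kW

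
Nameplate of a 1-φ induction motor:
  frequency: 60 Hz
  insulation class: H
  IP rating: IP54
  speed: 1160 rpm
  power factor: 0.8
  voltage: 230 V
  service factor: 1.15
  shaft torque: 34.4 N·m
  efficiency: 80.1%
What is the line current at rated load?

28.4 A

ω = 2π×1160/60 = 121.5 rad/s; P_out = τω = 34.4 × 121.5 = 4180 W
P_in = P_out / η = 4180 / 0.801 = 5218 W
I = P_in / (V·cosφ) = 5218 / (230 × 0.8) = 28.4 A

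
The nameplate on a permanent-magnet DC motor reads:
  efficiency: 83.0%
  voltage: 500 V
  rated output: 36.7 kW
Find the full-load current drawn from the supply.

88.4 A

P_out = 36.7 kW = 36700 W
P_in = P_out / η = 36700 / 0.830 = 44217 W
I = P_in / V = 44217 / 500 = 88.4 A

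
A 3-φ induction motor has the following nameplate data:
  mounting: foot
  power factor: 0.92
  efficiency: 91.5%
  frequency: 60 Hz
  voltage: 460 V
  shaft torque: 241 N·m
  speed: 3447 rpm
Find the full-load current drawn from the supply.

ω = 2π×3447/60 = 361 rad/s; P_out = τω = 241 × 361 = 87001 W
P_in = P_out / η = 87001 / 0.915 = 95083 W
I_L = P_in / (√3·V_L·cosφ) = 95083 / (1.732 × 460 × 0.92) = 130 A

130 A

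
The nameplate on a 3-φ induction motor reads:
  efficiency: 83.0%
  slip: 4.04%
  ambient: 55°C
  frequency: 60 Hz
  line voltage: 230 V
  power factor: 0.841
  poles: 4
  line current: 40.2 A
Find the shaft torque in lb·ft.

P_in = √3·V·I·cosφ = 1.732 × 230 × 40.2 × 0.841 = 13468 W
P_out = η·P_in = 0.83 × 13468 = 11178 W
n_s = 120×60/4 = 1800 rpm; n = 1800×(1−0.0404) = 1727 rpm
ω = 2π×1727/60 = 180.9 rad/s
τ = P_out/ω = 11178/180.9 = 61.79 N·m
In lb·ft: 61.79/1.356 = 45.6 lb·ft

45.6 lb·ft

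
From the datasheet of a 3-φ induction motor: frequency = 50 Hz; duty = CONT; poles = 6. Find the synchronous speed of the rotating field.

n_s = 120f/p = 120×50/6 = 1000 rpm

1000 rpm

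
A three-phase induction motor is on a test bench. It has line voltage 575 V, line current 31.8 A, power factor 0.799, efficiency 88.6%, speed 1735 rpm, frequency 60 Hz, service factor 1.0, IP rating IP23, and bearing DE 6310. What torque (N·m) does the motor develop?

P_in = √3·V·I·cosφ = 1.732 × 575 × 31.8 × 0.799 = 25304 W
P_out = η·P_in = 0.886 × 25304 = 22419 W
n = 1735 rpm
ω = 2π×1735/60 = 181.7 rad/s
τ = P_out/ω = 22419/181.7 = 123 N·m

123 N·m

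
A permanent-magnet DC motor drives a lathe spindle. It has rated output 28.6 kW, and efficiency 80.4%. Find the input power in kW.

P_out = 28600 W
P_in = P_out/η = 28600/0.804 = 35572 W = 35.6 kW

35.6 kW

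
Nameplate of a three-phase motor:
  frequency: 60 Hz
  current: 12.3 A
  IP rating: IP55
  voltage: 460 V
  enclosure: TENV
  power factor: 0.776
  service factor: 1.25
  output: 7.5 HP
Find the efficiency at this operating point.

P_out = 7.5 × 746 = 5595 W
P_in = √3·V_L·I_L·cosφ = 1.732 × 460 × 12.3 × 0.776 = 7605 W
η = P_out / P_in = 5595 / 7605 = 0.736 = 73.6%

73.6 %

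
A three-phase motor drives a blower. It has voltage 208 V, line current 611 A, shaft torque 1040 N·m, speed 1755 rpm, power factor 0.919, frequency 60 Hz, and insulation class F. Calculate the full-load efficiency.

94.5 %

ω = 2π × 1755/60 = 183.8 rad/s; P_out = τω = 1040 × 183.8 = 191152 W
P_in = √3·V_L·I_L·cosφ = 1.732 × 208 × 611 × 0.919 = 202287 W
η = P_out / P_in = 191152 / 202287 = 0.945 = 94.5%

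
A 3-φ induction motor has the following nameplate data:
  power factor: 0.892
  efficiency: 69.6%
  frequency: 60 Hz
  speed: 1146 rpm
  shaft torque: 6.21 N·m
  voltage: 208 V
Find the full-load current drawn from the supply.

3.33 A

ω = 2π×1146/60 = 120 rad/s; P_out = τω = 6.21 × 120 = 745 W
P_in = P_out / η = 745 / 0.696 = 1070 W
I_L = P_in / (√3·V_L·cosφ) = 1070 / (1.732 × 208 × 0.892) = 3.33 A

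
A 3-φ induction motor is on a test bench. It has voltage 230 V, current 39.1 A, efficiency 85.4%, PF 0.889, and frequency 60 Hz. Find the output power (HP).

15.9 HP

P_in = √3·V·I·cosφ = 1.732 × 230 × 39.1 × 0.889 = 13847 W
P_out = η·P_in = 0.854 × 13847 = 11825 W
= 11825/746 = 15.9 HP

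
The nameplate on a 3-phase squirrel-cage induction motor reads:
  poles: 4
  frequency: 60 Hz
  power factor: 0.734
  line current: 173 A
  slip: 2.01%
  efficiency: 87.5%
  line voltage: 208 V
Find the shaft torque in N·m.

P_in = √3·V·I·cosφ = 1.732 × 208 × 173 × 0.734 = 45746 W
P_out = η·P_in = 0.875 × 45746 = 40028 W
n_s = 120×60/4 = 1800 rpm; n = 1800×(1−0.0201) = 1764 rpm
ω = 2π×1764/60 = 184.7 rad/s
τ = P_out/ω = 40028/184.7 = 217 N·m

217 N·m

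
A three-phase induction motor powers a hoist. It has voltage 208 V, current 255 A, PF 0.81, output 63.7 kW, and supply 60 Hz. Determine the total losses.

10700 W

P_in = √3·V·I·cosφ = 1.732×208×255×0.81 = 74411 W
P_out = 63700 W
Losses = P_in − P_out = 74411 − 63700 = 10711 W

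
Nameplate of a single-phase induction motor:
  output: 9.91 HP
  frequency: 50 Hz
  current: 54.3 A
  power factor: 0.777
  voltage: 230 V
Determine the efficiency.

P_out = 9.91 × 746 = 7393 W
P_in = V·I·cosφ = 230 × 54.3 × 0.777 = 9704 W
η = P_out / P_in = 7393 / 9704 = 0.762 = 76.2%

76.2 %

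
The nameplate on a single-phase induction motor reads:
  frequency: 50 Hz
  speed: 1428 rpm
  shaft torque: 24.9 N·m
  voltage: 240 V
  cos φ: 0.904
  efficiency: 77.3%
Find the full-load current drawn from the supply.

ω = 2π×1428/60 = 149.5 rad/s; P_out = τω = 24.9 × 149.5 = 3723 W
P_in = P_out / η = 3723 / 0.773 = 4816 W
I = P_in / (V·cosφ) = 4816 / (240 × 0.904) = 22.2 A

22.2 A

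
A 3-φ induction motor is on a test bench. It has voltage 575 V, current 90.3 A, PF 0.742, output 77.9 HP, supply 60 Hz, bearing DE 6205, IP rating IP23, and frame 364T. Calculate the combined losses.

8.62 kW

P_in = √3·V·I·cosφ = 1.732×575×90.3×0.742 = 66728 W
P_out = 77.9×746 = 58113 W
Losses = P_in − P_out = 66728 − 58113 = 8615 W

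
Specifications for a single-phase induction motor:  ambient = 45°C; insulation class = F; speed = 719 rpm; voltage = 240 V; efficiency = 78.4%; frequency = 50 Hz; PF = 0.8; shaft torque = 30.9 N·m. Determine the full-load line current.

ω = 2π×719/60 = 75.29 rad/s; P_out = τω = 30.9 × 75.29 = 2326 W
P_in = P_out / η = 2326 / 0.784 = 2967 W
I = P_in / (V·cosφ) = 2967 / (240 × 0.8) = 15.5 A

15.5 A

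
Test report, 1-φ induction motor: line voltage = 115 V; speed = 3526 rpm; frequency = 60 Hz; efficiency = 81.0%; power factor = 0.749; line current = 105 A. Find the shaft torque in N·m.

P_in = V·I·cosφ = 115 × 105 × 0.749 = 9044 W
P_out = η·P_in = 0.81 × 9044 = 7326 W
n = 3526 rpm
ω = 2π×3526/60 = 369.2 rad/s
τ = P_out/ω = 7326/369.2 = 19.8 N·m

19.8 N·m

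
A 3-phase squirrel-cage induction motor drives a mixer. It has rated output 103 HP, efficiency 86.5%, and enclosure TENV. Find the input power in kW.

88.8 kW

P_out = 103 × 746 = 76838 W
P_in = P_out/η = 76838/0.865 = 88830 W = 88.8 kW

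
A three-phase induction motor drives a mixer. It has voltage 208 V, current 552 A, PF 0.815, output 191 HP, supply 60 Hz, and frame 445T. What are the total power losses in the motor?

19.6 kW

P_in = √3·V·I·cosφ = 1.732×208×552×0.815 = 162072 W
P_out = 191×746 = 142486 W
Losses = P_in − P_out = 162072 − 142486 = 19586 W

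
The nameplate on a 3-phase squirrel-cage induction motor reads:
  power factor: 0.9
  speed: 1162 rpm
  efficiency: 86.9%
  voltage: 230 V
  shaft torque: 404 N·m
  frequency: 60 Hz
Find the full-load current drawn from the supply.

ω = 2π×1162/60 = 121.7 rad/s; P_out = τω = 404 × 121.7 = 49167 W
P_in = P_out / η = 49167 / 0.869 = 56579 W
I_L = P_in / (√3·V_L·cosφ) = 56579 / (1.732 × 230 × 0.9) = 158 A

158 A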